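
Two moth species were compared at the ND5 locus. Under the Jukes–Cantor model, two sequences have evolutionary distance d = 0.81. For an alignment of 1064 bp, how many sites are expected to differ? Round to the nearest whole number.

527

Invert JC69: p = (3/4)(1 − e^(−4d/3)) = 0.75 × (1 − e^(-1.08)) = 0.75 × (1 − 0.339596) = 0.495303.
Expected differing sites = pL ≈ 0.495303 × 1064 = 527.002392 ≈ 527.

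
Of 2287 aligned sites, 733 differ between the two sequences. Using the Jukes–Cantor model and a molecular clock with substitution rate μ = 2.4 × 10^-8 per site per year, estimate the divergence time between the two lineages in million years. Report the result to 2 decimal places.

p = 733/2287 ≈ 0.320507.
d = −(3/4) ln(1 − 4p/3) = −0.75 ln(1 − 0.427343) = −0.75 ln(0.572657)
  = −0.75 × (-0.557468) = 0.418101 substitutions/site.
Under a molecular clock d = 2μt, so t = d/(2μ) = 0.418101 / (2 × 2.4 × 10^-8) = 8.71 million years.

8.71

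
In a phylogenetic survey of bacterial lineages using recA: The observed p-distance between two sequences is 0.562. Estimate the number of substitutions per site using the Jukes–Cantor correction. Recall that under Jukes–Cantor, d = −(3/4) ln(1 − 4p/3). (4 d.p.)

d = −(3/4) ln(1 − 4p/3) = −0.75 ln(1 − 0.749333) = −0.75 ln(0.250667)
  = −0.75 × (-1.383630) = 1.037723 substitutions/site.

1.0377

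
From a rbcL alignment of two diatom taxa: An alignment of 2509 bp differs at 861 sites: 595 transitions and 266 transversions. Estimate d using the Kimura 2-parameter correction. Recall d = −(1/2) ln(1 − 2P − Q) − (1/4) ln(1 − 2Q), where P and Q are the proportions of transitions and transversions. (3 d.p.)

0.494

P = 595/2509 ≈ 0.237146 and Q = 266/2509 ≈ 0.106018.
Under the Kimura two-parameter model, d = −½ ln(1 − 2P − Q) − ¼ ln(1 − 2Q).
1 − 2P − Q = 0.41969, giving −½ ln(0.41969) = 0.434119.
1 − 2Q = 0.787964, giving −¼ ln(0.787964) = 0.059576.
d = 0.434119 + 0.059576 = 0.493695.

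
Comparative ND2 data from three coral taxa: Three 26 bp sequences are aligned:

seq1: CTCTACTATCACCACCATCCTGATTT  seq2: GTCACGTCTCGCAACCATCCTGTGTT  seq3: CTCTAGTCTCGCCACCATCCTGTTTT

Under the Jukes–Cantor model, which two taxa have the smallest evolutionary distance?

seq1–seq2: 9/26 differ, p = 0.346, d = 0.464.
seq1–seq3: 4/26 differ, p = 0.154, d = 0.172.
seq2–seq3: 5/26 differ, p = 0.192, d = 0.222.
The smallest distance is between seq1 and seq3.

seq1 and seq3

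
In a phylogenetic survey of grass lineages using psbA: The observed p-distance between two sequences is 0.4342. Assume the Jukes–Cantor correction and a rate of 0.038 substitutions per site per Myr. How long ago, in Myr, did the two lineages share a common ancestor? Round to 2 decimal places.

8.54

d = −(3/4) ln(1 − 4p/3) = −0.75 ln(1 − 0.578933) = −0.75 ln(0.421067)
  = −0.75 × (-0.864963) = 0.648722 substitutions/site.
Under a molecular clock d = 2μt, so t = d/(2μ) = 0.648722 / (2 × 0.038) = 8.54 Myr.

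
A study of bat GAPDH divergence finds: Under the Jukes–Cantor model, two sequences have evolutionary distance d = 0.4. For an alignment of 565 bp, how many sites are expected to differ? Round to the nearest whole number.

175

Invert JC69: p = (3/4)(1 − e^(−4d/3)) = 0.75 × (1 − e^(-0.533333)) = 0.75 × (1 − 0.586646) = 0.310016.
Expected differing sites = pL ≈ 0.310016 × 565 = 175.15904 ≈ 175.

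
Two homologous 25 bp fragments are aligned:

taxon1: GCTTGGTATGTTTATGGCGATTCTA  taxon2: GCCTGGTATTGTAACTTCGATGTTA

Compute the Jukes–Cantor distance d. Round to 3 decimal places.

The sequences differ at 9 of 25 sites (3, 10, 11, 13, 15, 16, 17, 22, 23), so p = 9/25 = 0.36.
d = −(3/4) ln(1 − 4p/3) = −0.75 ln(1 − 0.48) = −0.75 ln(0.52)
  = −0.75 × (-0.653926) = 0.490445 substitutions/site.

0.490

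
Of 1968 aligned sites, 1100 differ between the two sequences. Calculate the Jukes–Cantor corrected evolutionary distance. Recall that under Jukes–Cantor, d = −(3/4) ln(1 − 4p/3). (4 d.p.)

p = 1100/1968 ≈ 0.558943.
d = −(3/4) ln(1 − 4p/3) = −0.75 ln(1 − 0.745257) = −0.75 ln(0.254743)
  = −0.75 × (-1.367500) = 1.025625 substitutions/site.

1.0256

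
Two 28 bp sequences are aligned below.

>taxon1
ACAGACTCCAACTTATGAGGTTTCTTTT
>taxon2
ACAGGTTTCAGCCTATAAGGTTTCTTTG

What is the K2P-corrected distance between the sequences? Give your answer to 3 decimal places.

Of 28 sites, 6 differences are transitions and 1 are transversions, so P = 6/28 ≈ 0.214286 and Q = 1/28 ≈ 0.035714.
Under the Kimura two-parameter model, d = −½ ln(1 − 2P − Q) − ¼ ln(1 − 2Q).
1 − 2P − Q = 0.535714, giving −½ ln(0.535714) = 0.312077.
1 − 2Q = 0.928572, giving −¼ ln(0.928572) = 0.018527.
d = 0.312077 + 0.018527 = 0.330604.

0.331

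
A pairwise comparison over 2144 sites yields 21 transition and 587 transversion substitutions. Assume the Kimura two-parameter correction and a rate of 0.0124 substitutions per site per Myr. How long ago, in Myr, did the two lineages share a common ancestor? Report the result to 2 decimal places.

P = 21/2144 ≈ 0.009795 and Q = 587/2144 ≈ 0.273787.
Under the Kimura two-parameter model, d = −½ ln(1 − 2P − Q) − ¼ ln(1 − 2Q).
1 − 2P − Q = 0.706623, giving −½ ln(0.706623) = 0.173629.
1 − 2Q = 0.452426, giving −¼ ln(0.452426) = 0.198283.
d = 0.173629 + 0.198283 = 0.371912.
Under a molecular clock d = 2μt, so t = d/(2μ) = 0.371912 / (2 × 0.0124) = 15.00 Myr.

15.00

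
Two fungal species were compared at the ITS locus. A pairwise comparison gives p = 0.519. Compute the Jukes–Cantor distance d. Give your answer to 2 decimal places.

d = −(3/4) ln(1 − 4p/3) = −0.75 ln(1 − 0.692) = −0.75 ln(0.308)
  = −0.75 × (-1.177655) = 0.883241 substitutions/site.

0.88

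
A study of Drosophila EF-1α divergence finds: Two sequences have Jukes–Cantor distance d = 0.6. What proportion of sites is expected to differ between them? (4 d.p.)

0.4130

p = (3/4)(1 − e^(−4d/3)) = 0.75 × (1 − e^(-0.8)) = 0.75 × (1 − 0.449329) = 0.413003.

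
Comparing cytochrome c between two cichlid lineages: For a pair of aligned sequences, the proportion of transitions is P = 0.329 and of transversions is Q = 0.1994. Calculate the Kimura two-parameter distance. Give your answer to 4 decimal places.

1.1011

Under the Kimura two-parameter model, d = −½ ln(1 − 2P − Q) − ¼ ln(1 − 2Q).
1 − 2P − Q = 0.1426, giving −½ ln(0.1426) = 0.973856.
1 − 2Q = 0.6012, giving −¼ ln(0.6012) = 0.127207.
d = 0.973856 + 0.127207 = 1.101063.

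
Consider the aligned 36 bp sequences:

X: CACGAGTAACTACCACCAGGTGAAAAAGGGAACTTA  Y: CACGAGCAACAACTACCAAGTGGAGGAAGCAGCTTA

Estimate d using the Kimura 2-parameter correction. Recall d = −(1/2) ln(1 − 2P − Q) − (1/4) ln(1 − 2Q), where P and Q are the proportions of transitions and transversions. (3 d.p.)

Of 36 sites, 8 differences are transitions and 2 are transversions, so P = 8/36 ≈ 0.222222 and Q = 2/36 ≈ 0.055556.
Under the Kimura two-parameter model, d = −½ ln(1 − 2P − Q) − ¼ ln(1 − 2Q).
1 − 2P − Q = 0.5, giving −½ ln(0.5) = 0.346574.
1 − 2Q = 0.888888, giving −¼ ln(0.888888) = 0.029446.
d = 0.346574 + 0.029446 = 0.376020.

0.376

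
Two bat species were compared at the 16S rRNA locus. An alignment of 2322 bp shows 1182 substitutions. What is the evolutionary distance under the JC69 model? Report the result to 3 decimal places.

p = 1182/2322 ≈ 0.509044.
d = −(3/4) ln(1 − 4p/3) = −0.75 ln(1 − 0.678725) = −0.75 ln(0.321275)
  = −0.75 × (-1.135458) = 0.851594 substitutions/site.

0.852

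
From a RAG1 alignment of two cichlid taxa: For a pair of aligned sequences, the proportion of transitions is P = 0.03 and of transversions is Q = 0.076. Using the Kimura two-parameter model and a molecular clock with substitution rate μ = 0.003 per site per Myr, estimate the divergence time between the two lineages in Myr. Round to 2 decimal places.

19.05

Under the Kimura two-parameter model, d = −½ ln(1 − 2P − Q) − ¼ ln(1 − 2Q).
1 − 2P − Q = 0.864, giving −½ ln(0.864) = 0.073091.
1 − 2Q = 0.848, giving −¼ ln(0.848) = 0.041219.
d = 0.073091 + 0.041219 = 0.114310.
Under a molecular clock d = 2μt, so t = d/(2μ) = 0.114310 / (2 × 0.003) = 19.05 Myr.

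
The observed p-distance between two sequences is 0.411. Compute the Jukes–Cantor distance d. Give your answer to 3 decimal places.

d = −(3/4) ln(1 − 4p/3) = −0.75 ln(1 − 0.548) = −0.75 ln(0.452)
  = −0.75 × (-0.794073) = 0.595555 substitutions/site.

0.596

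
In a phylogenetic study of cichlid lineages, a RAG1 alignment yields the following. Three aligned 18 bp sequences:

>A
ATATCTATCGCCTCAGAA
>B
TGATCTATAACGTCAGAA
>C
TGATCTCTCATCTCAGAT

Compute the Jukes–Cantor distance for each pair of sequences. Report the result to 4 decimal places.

A–B: 5/18 sites differ → p ≈ 0.277778, d = −0.75 ln(1 − 0.370371) = 0.346968 ≈ 0.3470.
A–C: 6/18 sites differ → p ≈ 0.333333, d = −0.75 ln(1 − 0.444444) = 0.440839 ≈ 0.4408.
B–C: 5/18 sites differ → p ≈ 0.277778, d = −0.75 ln(1 − 0.370371) = 0.346968 ≈ 0.3470.

d(A,B) = 0.3470, d(A,C) = 0.4408, d(B,C) = 0.3470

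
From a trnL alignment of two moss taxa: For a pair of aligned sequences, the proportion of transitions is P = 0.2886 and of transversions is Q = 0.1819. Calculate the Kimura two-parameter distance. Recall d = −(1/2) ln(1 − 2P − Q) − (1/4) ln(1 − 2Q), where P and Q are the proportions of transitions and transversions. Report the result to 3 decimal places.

0.825

Under the Kimura two-parameter model, d = −½ ln(1 − 2P − Q) − ¼ ln(1 − 2Q).
1 − 2P − Q = 0.2409, giving −½ ln(0.2409) = 0.711687.
1 − 2Q = 0.6362, giving −¼ ln(0.6362) = 0.113061.
d = 0.711687 + 0.113061 = 0.824748.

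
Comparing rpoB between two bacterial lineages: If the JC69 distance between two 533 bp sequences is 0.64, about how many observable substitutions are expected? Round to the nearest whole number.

229

Invert JC69: p = (3/4)(1 − e^(−4d/3)) = 0.75 × (1 − e^(-0.853333)) = 0.75 × (1 − 0.425993) = 0.430505.
Expected differing sites = pL ≈ 0.430505 × 533 = 229.459165 ≈ 229.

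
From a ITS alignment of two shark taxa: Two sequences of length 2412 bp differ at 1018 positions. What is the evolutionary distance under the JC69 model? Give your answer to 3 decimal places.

0.620

p = 1018/2412 ≈ 0.422056.
d = −(3/4) ln(1 − 4p/3) = −0.75 ln(1 − 0.562741) = −0.75 ln(0.437259)
  = −0.75 × (-0.827230) = 0.620423 substitutions/site.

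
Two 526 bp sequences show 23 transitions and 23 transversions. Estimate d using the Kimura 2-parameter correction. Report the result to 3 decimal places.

0.093

P = 23/526 ≈ 0.043726 and Q = 23/526 ≈ 0.043726.
Under the Kimura two-parameter model, d = −½ ln(1 − 2P − Q) − ¼ ln(1 − 2Q).
1 − 2P − Q = 0.868822, giving −½ ln(0.868822) = 0.070309.
1 − 2Q = 0.912548, giving −¼ ln(0.912548) = 0.022879.
d = 0.070309 + 0.022879 = 0.093188.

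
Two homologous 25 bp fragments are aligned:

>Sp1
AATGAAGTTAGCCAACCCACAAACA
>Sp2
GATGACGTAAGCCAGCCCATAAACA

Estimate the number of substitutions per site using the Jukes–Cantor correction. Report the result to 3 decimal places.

0.233

The sequences differ at 5 of 25 sites (1, 6, 9, 15, 20), so p = 5/25 = 0.2.
d = −(3/4) ln(1 − 4p/3) = −0.75 ln(1 − 0.266667) = −0.75 ln(0.733333)
  = −0.75 × (-0.310155) = 0.232616 substitutions/site.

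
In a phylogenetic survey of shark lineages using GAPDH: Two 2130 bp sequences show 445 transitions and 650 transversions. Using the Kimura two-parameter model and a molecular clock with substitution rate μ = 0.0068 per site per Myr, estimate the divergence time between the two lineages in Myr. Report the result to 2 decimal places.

64.52

P = 445/2130 ≈ 0.20892 and Q = 650/2130 ≈ 0.305164.
Under the Kimura two-parameter model, d = −½ ln(1 − 2P − Q) − ¼ ln(1 − 2Q).
1 − 2P − Q = 0.276996, giving −½ ln(0.276996) = 0.641876.
1 − 2Q = 0.389672, giving −¼ ln(0.389672) = 0.235612.
d = 0.641876 + 0.235612 = 0.877488.
Under a molecular clock d = 2μt, so t = d/(2μ) = 0.877488 / (2 × 0.0068) = 64.52 Myr.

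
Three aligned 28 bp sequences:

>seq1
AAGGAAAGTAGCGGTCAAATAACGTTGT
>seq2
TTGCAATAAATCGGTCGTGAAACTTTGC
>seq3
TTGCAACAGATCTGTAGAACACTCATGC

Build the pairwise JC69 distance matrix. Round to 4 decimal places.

seq1–seq2: 13/28 sites differ → p ≈ 0.464286, d = −0.75 ln(1 − 0.619048) = 0.723811 ≈ 0.7238.
seq1–seq3: 16/28 sites differ → p ≈ 0.571429, d = −0.75 ln(1 − 0.761905) = 1.076314 ≈ 1.0763.
seq2–seq3: 11/28 sites differ → p ≈ 0.392857, d = −0.75 ln(1 − 0.523809) = 0.556452 ≈ 0.5565.

d(seq1,seq2) = 0.7238, d(seq1,seq3) = 1.0763, d(seq2,seq3) = 0.5565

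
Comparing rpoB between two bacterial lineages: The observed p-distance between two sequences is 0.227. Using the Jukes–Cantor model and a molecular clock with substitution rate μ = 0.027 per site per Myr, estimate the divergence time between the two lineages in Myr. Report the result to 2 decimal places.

d = −(3/4) ln(1 − 4p/3) = −0.75 ln(1 − 0.302667) = −0.75 ln(0.697333)
  = −0.75 × (-0.360492) = 0.270369 substitutions/site.
Under a molecular clock d = 2μt, so t = d/(2μ) = 0.270369 / (2 × 0.027) = 5.01 Myr.

5.01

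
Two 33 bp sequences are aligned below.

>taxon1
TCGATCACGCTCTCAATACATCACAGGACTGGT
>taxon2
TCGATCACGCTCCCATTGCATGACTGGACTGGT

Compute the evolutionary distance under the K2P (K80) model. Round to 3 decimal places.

Of 33 sites, 2 differences are transitions and 3 are transversions, so P = 2/33 ≈ 0.060606 and Q = 3/33 ≈ 0.090909.
Under the Kimura two-parameter model, d = −½ ln(1 − 2P − Q) − ¼ ln(1 − 2Q).
1 − 2P − Q = 0.787879, giving −½ ln(0.787879) = 0.119205.
1 − 2Q = 0.818182, giving −¼ ln(0.818182) = 0.050168.
d = 0.119205 + 0.050168 = 0.169373.

0.169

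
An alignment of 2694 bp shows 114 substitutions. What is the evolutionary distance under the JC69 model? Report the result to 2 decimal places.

p = 114/2694 ≈ 0.042316.
d = −(3/4) ln(1 − 4p/3) = −0.75 ln(1 − 0.056421) = −0.75 ln(0.943579)
  = −0.75 × (-0.058075) = 0.043556 substitutions/site.

0.04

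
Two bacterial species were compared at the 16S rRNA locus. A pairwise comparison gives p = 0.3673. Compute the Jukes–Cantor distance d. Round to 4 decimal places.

0.5046

d = −(3/4) ln(1 − 4p/3) = −0.75 ln(1 − 0.489733) = −0.75 ln(0.510267)
  = −0.75 × (-0.672821) = 0.504616 substitutions/site.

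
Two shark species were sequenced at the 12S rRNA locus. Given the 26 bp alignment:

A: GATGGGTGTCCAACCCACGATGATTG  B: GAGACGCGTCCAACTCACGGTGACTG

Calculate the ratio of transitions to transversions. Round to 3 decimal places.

Transitions are A↔G and C↔T; transversions are all other mismatches.
Transitions: 5. Transversions: 2.
R = 5/2 = 2.500.

2.500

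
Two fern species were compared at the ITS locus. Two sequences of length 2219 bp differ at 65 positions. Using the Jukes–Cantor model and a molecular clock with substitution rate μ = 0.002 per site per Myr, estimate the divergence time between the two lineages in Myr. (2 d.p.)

7.47

p = 65/2219 ≈ 0.029292.
d = −(3/4) ln(1 − 4p/3) = −0.75 ln(1 − 0.039056) = −0.75 ln(0.960944)
  = −0.75 × (-0.039839) = 0.029879 substitutions/site.
Under a molecular clock d = 2μt, so t = d/(2μ) = 0.029879 / (2 × 0.002) = 7.47 Myr.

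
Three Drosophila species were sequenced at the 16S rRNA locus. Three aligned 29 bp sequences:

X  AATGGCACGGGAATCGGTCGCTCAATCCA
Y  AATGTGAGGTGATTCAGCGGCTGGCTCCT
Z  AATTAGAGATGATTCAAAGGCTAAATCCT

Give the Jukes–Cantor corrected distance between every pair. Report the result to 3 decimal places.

X–Y: 12/29 sites differ → p ≈ 0.413793, d = −0.75 ln(1 − 0.551724) = 0.601760 ≈ 0.602.
X–Z: 13/29 sites differ → p ≈ 0.448276, d = −0.75 ln(1 − 0.597701) = 0.682920 ≈ 0.683.
Y–Z: 8/29 sites differ → p ≈ 0.275862, d = −0.75 ln(1 − 0.367816) = 0.343931 ≈ 0.344.

d(X,Y) = 0.602, d(X,Z) = 0.683, d(Y,Z) = 0.344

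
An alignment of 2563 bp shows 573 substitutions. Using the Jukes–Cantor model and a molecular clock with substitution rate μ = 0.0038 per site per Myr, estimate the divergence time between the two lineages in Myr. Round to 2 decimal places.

34.93

p = 573/2563 ≈ 0.223566.
d = −(3/4) ln(1 − 4p/3) = −0.75 ln(1 − 0.298088) = −0.75 ln(0.701912)
  = −0.75 × (-0.353947) = 0.265460 substitutions/site.
Under a molecular clock d = 2μt, so t = d/(2μ) = 0.265460 / (2 × 0.0038) = 34.93 Myr.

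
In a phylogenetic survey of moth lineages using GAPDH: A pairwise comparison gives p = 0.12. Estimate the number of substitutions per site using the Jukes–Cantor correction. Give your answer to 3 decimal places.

d = −(3/4) ln(1 − 4p/3) = −0.75 ln(1 − 0.16) = −0.75 ln(0.84)
  = −0.75 × (-0.174353) = 0.130765 substitutions/site.

0.131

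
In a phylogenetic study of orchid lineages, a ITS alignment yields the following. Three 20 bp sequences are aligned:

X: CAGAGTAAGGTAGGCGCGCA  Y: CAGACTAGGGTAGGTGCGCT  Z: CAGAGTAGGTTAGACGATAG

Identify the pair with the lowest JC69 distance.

X and Y

X–Y: 4/20 differ, p = 0.200, d = 0.233.
X–Z: 7/20 differ, p = 0.350, d = 0.471.
Y–Z: 8/20 differ, p = 0.400, d = 0.572.
The smallest distance is between X and Y.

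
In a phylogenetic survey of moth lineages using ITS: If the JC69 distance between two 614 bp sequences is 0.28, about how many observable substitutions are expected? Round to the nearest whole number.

143

Invert JC69: p = (3/4)(1 − e^(−4d/3)) = 0.75 × (1 − e^(-0.373333)) = 0.75 × (1 − 0.688436) = 0.233673.
Expected differing sites = pL ≈ 0.233673 × 614 = 143.475222 ≈ 143.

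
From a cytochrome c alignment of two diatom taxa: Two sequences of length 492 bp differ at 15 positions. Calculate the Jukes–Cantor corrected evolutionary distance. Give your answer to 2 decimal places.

0.03

p = 15/492 ≈ 0.030488.
d = −(3/4) ln(1 − 4p/3) = −0.75 ln(1 − 0.040651) = −0.75 ln(0.959349)
  = −0.75 × (-0.041500) = 0.031125 substitutions/site.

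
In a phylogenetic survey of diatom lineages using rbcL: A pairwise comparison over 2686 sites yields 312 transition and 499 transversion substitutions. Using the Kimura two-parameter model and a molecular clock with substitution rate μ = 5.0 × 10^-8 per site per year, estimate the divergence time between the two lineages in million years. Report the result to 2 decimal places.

3.87

P = 312/2686 ≈ 0.116158 and Q = 499/2686 ≈ 0.185778.
Under the Kimura two-parameter model, d = −½ ln(1 − 2P − Q) − ¼ ln(1 − 2Q).
1 − 2P − Q = 0.581906, giving −½ ln(0.581906) = 0.270723.
1 − 2Q = 0.628444, giving −¼ ln(0.628444) = 0.116127.
d = 0.270723 + 0.116127 = 0.386850.
Under a molecular clock d = 2μt, so t = d/(2μ) = 0.386850 / (2 × 5.0 × 10^-8) = 3.87 million years.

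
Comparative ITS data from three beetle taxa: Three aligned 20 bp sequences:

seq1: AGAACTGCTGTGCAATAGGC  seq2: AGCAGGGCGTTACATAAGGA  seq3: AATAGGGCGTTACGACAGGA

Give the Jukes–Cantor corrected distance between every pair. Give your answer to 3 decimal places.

seq1–seq2: 9/20 sites differ → p = 0.45, d = −0.75 ln(1 − 0.6) = 0.687218 ≈ 0.687.
seq1–seq3: 10/20 sites differ → p = 0.5, d = −0.75 ln(1 − 0.666667) = 0.823960 ≈ 0.824.
seq2–seq3: 5/20 sites differ → p = 0.25, d = −0.75 ln(1 − 0.333333) = 0.304098 ≈ 0.304.

d(seq1,seq2) = 0.687, d(seq1,seq3) = 0.824, d(seq2,seq3) = 0.304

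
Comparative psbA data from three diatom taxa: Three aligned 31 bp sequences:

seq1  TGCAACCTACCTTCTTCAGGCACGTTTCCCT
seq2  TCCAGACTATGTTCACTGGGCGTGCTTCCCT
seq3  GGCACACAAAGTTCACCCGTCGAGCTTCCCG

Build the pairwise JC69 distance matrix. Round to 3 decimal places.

seq1–seq2: 12/31 sites differ → p ≈ 0.387097, d = −0.75 ln(1 − 0.516129) = 0.544453 ≈ 0.544.
seq1–seq3: 14/31 sites differ → p ≈ 0.451613, d = −0.75 ln(1 − 0.602151) = 0.691262 ≈ 0.691.
seq2–seq3: 10/31 sites differ → p ≈ 0.322581, d = −0.75 ln(1 − 0.430108) = 0.421731 ≈ 0.422.

d(seq1,seq2) = 0.544, d(seq1,seq3) = 0.691, d(seq2,seq3) = 0.422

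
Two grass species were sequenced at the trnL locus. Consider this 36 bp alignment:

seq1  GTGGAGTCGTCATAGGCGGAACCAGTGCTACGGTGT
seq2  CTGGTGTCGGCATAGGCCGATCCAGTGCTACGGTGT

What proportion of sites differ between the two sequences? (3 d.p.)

The sequences differ at 5 of 36 positions (sites 1, 5, 10, 18, 21).
p = 5/36 = 0.138888… ≈ 0.139 (to 3 d.p.).

0.139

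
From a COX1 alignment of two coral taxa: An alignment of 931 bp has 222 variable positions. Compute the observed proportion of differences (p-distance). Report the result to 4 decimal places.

0.2385

p = 222/931 = 0.238453… ≈ 0.2385 (to 4 d.p.).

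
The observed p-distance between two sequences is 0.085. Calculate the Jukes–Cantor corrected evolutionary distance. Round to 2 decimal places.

0.09

d = −(3/4) ln(1 − 4p/3) = −0.75 ln(1 − 0.113333) = −0.75 ln(0.886667)
  = −0.75 × (-0.120286) = 0.090215 substitutions/site.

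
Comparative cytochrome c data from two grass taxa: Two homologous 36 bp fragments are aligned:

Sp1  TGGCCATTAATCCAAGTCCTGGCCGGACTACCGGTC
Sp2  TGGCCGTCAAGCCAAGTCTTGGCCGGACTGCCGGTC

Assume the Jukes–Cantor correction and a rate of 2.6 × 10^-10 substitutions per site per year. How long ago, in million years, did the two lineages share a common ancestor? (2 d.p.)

295.38

The sequences differ at 5 of 36 sites (6, 8, 11, 19, 30), so p = 5/36 ≈ 0.138889.
d = −(3/4) ln(1 − 4p/3) = −0.75 ln(1 − 0.185185) = −0.75 ln(0.814815)
  = −0.75 × (-0.204794) = 0.153596 substitutions/site.
Under a molecular clock d = 2μt, so t = d/(2μ) = 0.153596 / (2 × 2.6 × 10^-10) = 295.38 million years.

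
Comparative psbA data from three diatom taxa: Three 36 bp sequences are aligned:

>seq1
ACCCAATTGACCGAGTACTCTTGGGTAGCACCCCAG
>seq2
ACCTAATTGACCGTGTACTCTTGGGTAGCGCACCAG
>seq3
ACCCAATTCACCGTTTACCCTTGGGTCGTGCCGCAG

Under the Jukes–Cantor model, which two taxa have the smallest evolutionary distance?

seq1 and seq2

seq1–seq2: 4/36 differ, p = 0.111, d = 0.120.
seq1–seq3: 8/36 differ, p = 0.222, d = 0.264.
seq2–seq3: 8/36 differ, p = 0.222, d = 0.264.
The smallest distance is between seq1 and seq2.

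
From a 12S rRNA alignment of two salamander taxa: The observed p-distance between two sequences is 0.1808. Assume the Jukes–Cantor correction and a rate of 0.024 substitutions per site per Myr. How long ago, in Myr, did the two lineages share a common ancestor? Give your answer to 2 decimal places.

4.31

d = −(3/4) ln(1 − 4p/3) = −0.75 ln(1 − 0.241067) = −0.75 ln(0.758933)
  = −0.75 × (-0.275842) = 0.206882 substitutions/site.
Under a molecular clock d = 2μt, so t = d/(2μ) = 0.206882 / (2 × 0.024) = 4.31 Myr.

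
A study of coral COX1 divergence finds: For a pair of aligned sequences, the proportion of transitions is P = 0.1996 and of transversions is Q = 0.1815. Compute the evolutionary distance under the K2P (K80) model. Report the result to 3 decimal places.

0.547

Under the Kimura two-parameter model, d = −½ ln(1 − 2P − Q) − ¼ ln(1 − 2Q).
1 − 2P − Q = 0.4193, giving −½ ln(0.4193) = 0.434584.
1 − 2Q = 0.637, giving −¼ ln(0.637) = 0.112746.
d = 0.434584 + 0.112746 = 0.547330.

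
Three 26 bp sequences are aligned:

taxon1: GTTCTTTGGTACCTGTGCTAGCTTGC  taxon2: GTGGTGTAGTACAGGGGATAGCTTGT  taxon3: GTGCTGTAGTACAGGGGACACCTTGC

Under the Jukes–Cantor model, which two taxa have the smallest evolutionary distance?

taxon2 and taxon3

taxon1–taxon2: 9/26 differ, p = 0.346, d = 0.464.
taxon1–taxon3: 9/26 differ, p = 0.346, d = 0.464.
taxon2–taxon3: 4/26 differ, p = 0.154, d = 0.172.
The smallest distance is between taxon2 and taxon3.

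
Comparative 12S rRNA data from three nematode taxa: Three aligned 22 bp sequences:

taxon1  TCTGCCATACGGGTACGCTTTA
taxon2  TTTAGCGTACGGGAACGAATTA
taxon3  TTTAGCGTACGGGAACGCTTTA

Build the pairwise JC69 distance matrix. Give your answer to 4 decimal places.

taxon1–taxon2: 7/22 sites differ → p ≈ 0.318182, d = −0.75 ln(1 − 0.424243) = 0.414052 ≈ 0.4141.
taxon1–taxon3: 5/22 sites differ → p ≈ 0.227273, d = −0.75 ln(1 − 0.303031) = 0.270761 ≈ 0.2708.
taxon2–taxon3: 2/22 sites differ → p ≈ 0.090909, d = −0.75 ln(1 − 0.121212) = 0.096909 ≈ 0.0969.

d(taxon1,taxon2) = 0.4141, d(taxon1,taxon3) = 0.2708, d(taxon2,taxon3) = 0.0969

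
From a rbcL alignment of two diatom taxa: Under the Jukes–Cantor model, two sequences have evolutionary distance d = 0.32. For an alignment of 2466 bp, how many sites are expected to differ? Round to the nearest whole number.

Invert JC69: p = (3/4)(1 − e^(−4d/3)) = 0.75 × (1 − e^(-0.426667)) = 0.75 × (1 − 0.652681) = 0.260489.
Expected differing sites = pL ≈ 0.260489 × 2466 = 642.365874 ≈ 642.

642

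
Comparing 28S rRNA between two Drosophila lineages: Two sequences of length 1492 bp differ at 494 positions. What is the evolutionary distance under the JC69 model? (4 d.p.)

p = 494/1492 ≈ 0.331099.
d = −(3/4) ln(1 − 4p/3) = −0.75 ln(1 − 0.441465) = −0.75 ln(0.558535)
  = −0.75 × (-0.582438) = 0.436829 substitutions/site.

0.4368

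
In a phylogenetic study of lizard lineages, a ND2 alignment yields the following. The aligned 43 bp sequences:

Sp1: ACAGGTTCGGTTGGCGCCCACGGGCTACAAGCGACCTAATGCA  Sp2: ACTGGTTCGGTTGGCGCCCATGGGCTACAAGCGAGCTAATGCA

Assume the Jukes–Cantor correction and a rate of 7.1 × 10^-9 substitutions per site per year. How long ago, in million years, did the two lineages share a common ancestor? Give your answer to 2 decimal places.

5.16

The sequences differ at 3 of 43 sites (3, 21, 35), so p = 3/43 ≈ 0.069767.
d = −(3/4) ln(1 − 4p/3) = −0.75 ln(1 − 0.093023) = −0.75 ln(0.906977)
  = −0.75 × (-0.097638) = 0.073229 substitutions/site.
Under a molecular clock d = 2μt, so t = d/(2μ) = 0.073229 / (2 × 7.1 × 10^-9) = 5.16 million years.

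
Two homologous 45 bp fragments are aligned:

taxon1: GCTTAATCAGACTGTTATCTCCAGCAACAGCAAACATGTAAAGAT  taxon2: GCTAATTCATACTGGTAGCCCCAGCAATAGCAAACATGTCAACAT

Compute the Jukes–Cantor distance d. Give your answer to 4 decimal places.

The sequences differ at 9 of 45 sites (4, 6, 10, 15, 18, 20, 28, 40, 43), so p = 9/45 = 0.2.
d = −(3/4) ln(1 − 4p/3) = −0.75 ln(1 − 0.266667) = −0.75 ln(0.733333)
  = −0.75 × (-0.310155) = 0.232616 substitutions/site.

0.2326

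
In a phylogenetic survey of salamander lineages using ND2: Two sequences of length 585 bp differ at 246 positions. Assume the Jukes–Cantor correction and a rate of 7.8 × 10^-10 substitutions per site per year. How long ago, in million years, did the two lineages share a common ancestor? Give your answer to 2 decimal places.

p = 246/585 ≈ 0.420513.
d = −(3/4) ln(1 − 4p/3) = −0.75 ln(1 − 0.560684) = −0.75 ln(0.439316)
  = −0.75 × (-0.822536) = 0.616902 substitutions/site.
Under a molecular clock d = 2μt, so t = d/(2μ) = 0.616902 / (2 × 7.8 × 10^-10) = 395.45 million years.

395.45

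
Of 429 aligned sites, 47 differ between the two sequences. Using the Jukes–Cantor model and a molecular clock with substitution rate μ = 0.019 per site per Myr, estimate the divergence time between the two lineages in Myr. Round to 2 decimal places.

3.12

p = 47/429 ≈ 0.109557.
d = −(3/4) ln(1 − 4p/3) = −0.75 ln(1 − 0.146076) = −0.75 ln(0.853924)
  = −0.75 × (-0.157913) = 0.118435 substitutions/site.
Under a molecular clock d = 2μt, so t = d/(2μ) = 0.118435 / (2 × 0.019) = 3.12 Myr.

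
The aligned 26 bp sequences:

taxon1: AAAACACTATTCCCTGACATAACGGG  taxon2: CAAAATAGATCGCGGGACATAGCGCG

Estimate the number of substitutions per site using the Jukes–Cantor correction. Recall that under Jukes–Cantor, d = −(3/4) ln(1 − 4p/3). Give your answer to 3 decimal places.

The sequences differ at 11 of 26 sites, so p = 11/26 ≈ 0.423077.
d = −(3/4) ln(1 − 4p/3) = −0.75 ln(1 − 0.564103) = −0.75 ln(0.435897)
  = −0.75 × (-0.830349) = 0.622762 substitutions/site.

0.623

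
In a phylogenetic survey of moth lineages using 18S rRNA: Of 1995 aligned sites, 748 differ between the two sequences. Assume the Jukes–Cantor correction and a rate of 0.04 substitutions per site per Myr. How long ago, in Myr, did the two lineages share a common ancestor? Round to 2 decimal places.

p = 748/1995 ≈ 0.374937.
d = −(3/4) ln(1 − 4p/3) = −0.75 ln(1 − 0.499916) = −0.75 ln(0.500084)
  = −0.75 × (-0.692979) = 0.519734 substitutions/site.
Under a molecular clock d = 2μt, so t = d/(2μ) = 0.519734 / (2 × 0.04) = 6.50 Myr.

6.50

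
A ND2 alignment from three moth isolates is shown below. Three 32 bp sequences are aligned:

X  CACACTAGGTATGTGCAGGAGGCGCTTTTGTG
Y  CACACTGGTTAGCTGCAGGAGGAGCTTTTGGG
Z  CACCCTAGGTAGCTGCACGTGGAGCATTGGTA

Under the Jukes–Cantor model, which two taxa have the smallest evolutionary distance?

X and Y

X–Y: 6/32 differ, p = 0.188, d = 0.216.
X–Z: 9/32 differ, p = 0.281, d = 0.353.
Y–Z: 9/32 differ, p = 0.281, d = 0.353.
The smallest distance is between X and Y.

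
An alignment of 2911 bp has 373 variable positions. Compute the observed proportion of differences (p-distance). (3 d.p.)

0.128

p = 373/2911 = 0.128134… ≈ 0.128 (to 3 d.p.).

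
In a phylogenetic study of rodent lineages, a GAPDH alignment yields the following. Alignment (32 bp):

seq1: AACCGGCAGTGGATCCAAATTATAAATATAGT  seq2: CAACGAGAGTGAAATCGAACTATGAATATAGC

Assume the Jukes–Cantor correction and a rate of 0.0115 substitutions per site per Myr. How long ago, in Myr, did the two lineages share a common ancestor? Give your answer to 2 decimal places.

19.99

The sequences differ at 11 of 32 sites, so p = 11/32 = 0.34375.
d = −(3/4) ln(1 − 4p/3) = −0.75 ln(1 − 0.458333) = −0.75 ln(0.541667)
  = −0.75 × (-0.613104) = 0.459828 substitutions/site.
Under a molecular clock d = 2μt, so t = d/(2μ) = 0.459828 / (2 × 0.0115) = 19.99 Myr.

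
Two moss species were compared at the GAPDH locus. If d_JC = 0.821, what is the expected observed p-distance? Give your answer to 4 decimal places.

0.4990

p = (3/4)(1 − e^(−4d/3)) = 0.75 × (1 − e^(-1.094667)) = 0.75 × (1 − 0.334651) = 0.499012.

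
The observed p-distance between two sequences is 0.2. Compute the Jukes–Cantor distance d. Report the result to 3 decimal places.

0.233

d = −(3/4) ln(1 − 4p/3) = −0.75 ln(1 − 0.266667) = −0.75 ln(0.733333)
  = −0.75 × (-0.310155) = 0.232616 substitutions/site.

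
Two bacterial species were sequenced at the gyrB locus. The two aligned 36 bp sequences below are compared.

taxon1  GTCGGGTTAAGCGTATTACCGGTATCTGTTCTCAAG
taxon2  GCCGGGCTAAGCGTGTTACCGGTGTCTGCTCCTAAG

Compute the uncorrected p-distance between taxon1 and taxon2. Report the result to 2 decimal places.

0.19

The sequences differ at 7 of 36 positions (sites 2, 7, 15, 24, 29, 32, 33).
p = 7/36 = 0.194444… ≈ 0.19 (to 2 d.p.).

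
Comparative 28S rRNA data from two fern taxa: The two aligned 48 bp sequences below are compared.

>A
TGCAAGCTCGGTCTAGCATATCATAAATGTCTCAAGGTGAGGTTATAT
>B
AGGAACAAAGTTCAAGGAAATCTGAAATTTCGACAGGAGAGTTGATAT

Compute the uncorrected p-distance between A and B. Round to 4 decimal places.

0.3958

The sequences differ at 19 of 48 positions.
p = 19/48 = 0.395833… ≈ 0.3958 (to 4 d.p.).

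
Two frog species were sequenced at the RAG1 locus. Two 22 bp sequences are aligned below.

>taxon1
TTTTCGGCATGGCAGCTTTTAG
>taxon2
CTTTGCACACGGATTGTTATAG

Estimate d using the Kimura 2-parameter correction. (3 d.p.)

Of 22 sites, 3 differences are transitions and 7 are transversions, so P = 3/22 ≈ 0.136364 and Q = 7/22 ≈ 0.318182.
Under the Kimura two-parameter model, d = −½ ln(1 − 2P − Q) − ¼ ln(1 − 2Q).
1 − 2P − Q = 0.40909, giving −½ ln(0.40909) = 0.446910.
1 − 2Q = 0.363636, giving −¼ ln(0.363636) = 0.252900.
d = 0.446910 + 0.252900 = 0.699810.

0.700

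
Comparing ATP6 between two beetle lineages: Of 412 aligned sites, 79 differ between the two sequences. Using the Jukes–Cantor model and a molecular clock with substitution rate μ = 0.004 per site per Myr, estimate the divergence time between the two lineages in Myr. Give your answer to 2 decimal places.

p = 79/412 ≈ 0.191748.
d = −(3/4) ln(1 − 4p/3) = −0.75 ln(1 − 0.255664) = −0.75 ln(0.744336)
  = −0.75 × (-0.295263) = 0.221447 substitutions/site.
Under a molecular clock d = 2μt, so t = d/(2μ) = 0.221447 / (2 × 0.004) = 27.68 Myr.

27.68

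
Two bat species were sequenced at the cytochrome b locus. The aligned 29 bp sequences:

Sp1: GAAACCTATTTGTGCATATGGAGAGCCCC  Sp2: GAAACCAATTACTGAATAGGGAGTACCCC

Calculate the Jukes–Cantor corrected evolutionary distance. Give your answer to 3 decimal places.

The sequences differ at 7 of 29 sites (7, 11, 12, 15, 19, 24, 25), so p = 7/29 ≈ 0.241379.
d = −(3/4) ln(1 − 4p/3) = −0.75 ln(1 − 0.321839) = −0.75 ln(0.678161)
  = −0.75 × (-0.388371) = 0.291278 substitutions/site.

0.291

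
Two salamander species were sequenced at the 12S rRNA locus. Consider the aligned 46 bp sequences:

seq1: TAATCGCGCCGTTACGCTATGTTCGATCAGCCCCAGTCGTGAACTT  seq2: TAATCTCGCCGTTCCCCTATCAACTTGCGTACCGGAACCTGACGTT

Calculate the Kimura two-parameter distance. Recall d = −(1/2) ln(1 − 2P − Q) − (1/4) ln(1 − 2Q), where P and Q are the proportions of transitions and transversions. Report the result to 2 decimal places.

0.62

Of 46 sites, 3 differences are transitions and 16 are transversions, so P = 3/46 ≈ 0.065217 and Q = 16/46 ≈ 0.347826.
Under the Kimura two-parameter model, d = −½ ln(1 − 2P − Q) − ¼ ln(1 − 2Q).
1 − 2P − Q = 0.52174, giving −½ ln(0.52174) = 0.325293.
1 − 2Q = 0.304348, giving −¼ ln(0.304348) = 0.297396.
d = 0.325293 + 0.297396 = 0.622689.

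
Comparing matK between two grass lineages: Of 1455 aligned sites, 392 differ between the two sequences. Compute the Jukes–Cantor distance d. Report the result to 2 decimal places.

p = 392/1455 ≈ 0.269416.
d = −(3/4) ln(1 − 4p/3) = −0.75 ln(1 − 0.359221) = −0.75 ln(0.640779)
  = −0.75 × (-0.445071) = 0.333803 substitutions/site.

0.33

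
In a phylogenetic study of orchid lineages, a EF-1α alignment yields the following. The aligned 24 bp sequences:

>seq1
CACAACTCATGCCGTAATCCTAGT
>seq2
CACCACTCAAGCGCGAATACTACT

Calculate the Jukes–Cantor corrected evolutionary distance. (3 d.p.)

The sequences differ at 7 of 24 sites (4, 10, 13, 14, 15, 19, 23), so p = 7/24 ≈ 0.291667.
d = −(3/4) ln(1 − 4p/3) = −0.75 ln(1 − 0.388889) = −0.75 ln(0.611111)
  = −0.75 × (-0.492477) = 0.369358 substitutions/site.

0.369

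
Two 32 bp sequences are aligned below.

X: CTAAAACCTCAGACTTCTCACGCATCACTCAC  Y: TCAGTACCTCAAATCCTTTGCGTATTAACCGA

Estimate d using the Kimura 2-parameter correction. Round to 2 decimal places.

Of 32 sites, 14 differences are transitions and 3 are transversions, so P = 14/32 = 0.4375 and Q = 3/32 = 0.09375.
Under the Kimura two-parameter model, d = −½ ln(1 − 2P − Q) − ¼ ln(1 − 2Q).
1 − 2P − Q = 0.03125, giving −½ ln(0.03125) = 1.732868.
1 − 2Q = 0.8125, giving −¼ ln(0.8125) = 0.051910.
d = 1.732868 + 0.051910 = 1.784778.

1.78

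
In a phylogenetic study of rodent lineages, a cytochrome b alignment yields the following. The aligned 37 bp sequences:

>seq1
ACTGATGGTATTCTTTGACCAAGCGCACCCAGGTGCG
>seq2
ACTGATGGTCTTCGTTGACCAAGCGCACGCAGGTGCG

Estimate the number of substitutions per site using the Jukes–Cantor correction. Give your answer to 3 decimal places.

0.086

The sequences differ at 3 of 37 sites (10, 14, 29), so p = 3/37 ≈ 0.081081.
d = −(3/4) ln(1 − 4p/3) = −0.75 ln(1 − 0.108108) = −0.75 ln(0.891892)
  = −0.75 × (-0.114410) = 0.085808 substitutions/site.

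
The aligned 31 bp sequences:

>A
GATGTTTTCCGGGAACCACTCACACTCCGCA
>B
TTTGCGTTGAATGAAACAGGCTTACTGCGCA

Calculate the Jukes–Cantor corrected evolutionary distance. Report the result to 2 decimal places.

The sequences differ at 14 of 31 sites, so p = 14/31 ≈ 0.451613.
d = −(3/4) ln(1 − 4p/3) = −0.75 ln(1 − 0.602151) = −0.75 ln(0.397849)
  = −0.75 × (-0.921683) = 0.691262 substitutions/site.

0.69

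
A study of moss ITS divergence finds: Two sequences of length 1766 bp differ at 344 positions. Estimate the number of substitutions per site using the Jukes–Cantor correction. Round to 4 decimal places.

0.2255

p = 344/1766 ≈ 0.19479.
d = −(3/4) ln(1 − 4p/3) = −0.75 ln(1 − 0.25972) = −0.75 ln(0.74028)
  = −0.75 × (-0.300727) = 0.225545 substitutions/site.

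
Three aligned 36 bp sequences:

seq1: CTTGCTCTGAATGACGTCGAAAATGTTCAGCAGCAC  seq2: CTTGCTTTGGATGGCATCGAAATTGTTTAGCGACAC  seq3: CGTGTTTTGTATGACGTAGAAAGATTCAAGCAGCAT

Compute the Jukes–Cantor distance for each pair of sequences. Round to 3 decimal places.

seq1–seq2: 8/36 sites differ → p ≈ 0.222222, d = −0.75 ln(1 − 0.296296) = 0.263548 ≈ 0.264.
seq1–seq3: 11/36 sites differ → p ≈ 0.305556, d = −0.75 ln(1 − 0.407408) = 0.392437 ≈ 0.392.
seq2–seq3: 14/36 sites differ → p ≈ 0.388889, d = −0.75 ln(1 − 0.518519) = 0.548166 ≈ 0.548.

d(seq1,seq2) = 0.264, d(seq1,seq3) = 0.392, d(seq2,seq3) = 0.548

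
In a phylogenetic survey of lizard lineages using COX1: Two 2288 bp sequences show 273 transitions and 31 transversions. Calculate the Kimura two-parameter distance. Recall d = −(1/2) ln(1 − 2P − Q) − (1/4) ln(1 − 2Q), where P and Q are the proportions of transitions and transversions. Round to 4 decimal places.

P = 273/2288 ≈ 0.119318 and Q = 31/2288 ≈ 0.013549.
Under the Kimura two-parameter model, d = −½ ln(1 − 2P − Q) − ¼ ln(1 − 2Q).
1 − 2P − Q = 0.747815, giving −½ ln(0.747815) = 0.145300.
1 − 2Q = 0.972902, giving −¼ ln(0.972902) = 0.006868.
d = 0.145300 + 0.006868 = 0.152168.

0.1522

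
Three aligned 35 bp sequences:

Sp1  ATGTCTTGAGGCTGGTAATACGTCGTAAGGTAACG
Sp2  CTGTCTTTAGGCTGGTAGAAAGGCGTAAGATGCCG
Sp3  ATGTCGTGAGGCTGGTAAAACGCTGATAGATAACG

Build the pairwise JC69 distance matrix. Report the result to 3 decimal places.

Sp1–Sp2: 9/35 sites differ → p ≈ 0.257143, d = −0.75 ln(1 − 0.342857) = 0.314890 ≈ 0.315.
Sp1–Sp3: 7/35 sites differ → p = 0.2, d = −0.75 ln(1 − 0.266667) = 0.232617 ≈ 0.233.
Sp2–Sp3: 11/35 sites differ → p ≈ 0.314286, d = −0.75 ln(1 − 0.419048) = 0.407315 ≈ 0.407.

d(Sp1,Sp2) = 0.315, d(Sp1,Sp3) = 0.233, d(Sp2,Sp3) = 0.407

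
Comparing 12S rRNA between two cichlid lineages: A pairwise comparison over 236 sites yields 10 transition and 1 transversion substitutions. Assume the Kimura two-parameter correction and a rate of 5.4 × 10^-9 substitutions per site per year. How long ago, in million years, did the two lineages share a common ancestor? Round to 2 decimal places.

4.51

P = 10/236 ≈ 0.042373 and Q = 1/236 ≈ 0.004237.
Under the Kimura two-parameter model, d = −½ ln(1 − 2P − Q) − ¼ ln(1 − 2Q).
1 − 2P − Q = 0.911017, giving −½ ln(0.911017) = 0.046597.
1 − 2Q = 0.991526, giving −¼ ln(0.991526) = 0.002128.
d = 0.046597 + 0.002128 = 0.048725.
Under a molecular clock d = 2μt, so t = d/(2μ) = 0.048725 / (2 × 5.4 × 10^-9) = 4.51 million years.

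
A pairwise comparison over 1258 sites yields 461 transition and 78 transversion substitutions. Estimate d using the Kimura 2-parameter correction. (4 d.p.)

P = 461/1258 ≈ 0.366455 and Q = 78/1258 ≈ 0.062003.
Under the Kimura two-parameter model, d = −½ ln(1 − 2P − Q) − ¼ ln(1 − 2Q).
1 − 2P − Q = 0.205087, giving −½ ln(0.205087) = 0.792160.
1 − 2Q = 0.875994, giving −¼ ln(0.875994) = 0.033099.
d = 0.792160 + 0.033099 = 0.825259.

0.8253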